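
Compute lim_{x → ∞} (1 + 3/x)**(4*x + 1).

Write it as [(1 + 3/x)^x]^(4) · (1 + 3/x)^(1). The bracketed term tends to e^(3) and the second factor to 1, so the limit is e^(12).

e^(12)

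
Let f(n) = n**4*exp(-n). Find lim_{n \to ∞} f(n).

Write as n^4/e^{1n}, an ∞/∞ form.
Exponential growth dominates any polynomial, so repeated L'Hôpital (or the standard result) gives 0.

0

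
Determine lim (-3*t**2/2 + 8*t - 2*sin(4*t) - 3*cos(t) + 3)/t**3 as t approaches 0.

64/3

Substitution gives 0/0 (the numerator vanishes to order 3).
Expand each term to order t^3: the coefficient of t^3 in -3·cos(t) is 0 and in -2·sin(4t) is 64/3.
Lower-order terms cancel with the polynomial part, so the numerator is (64/3)·t^3 + o(t^3), and the limit is (64/3)/(1) = 64/3.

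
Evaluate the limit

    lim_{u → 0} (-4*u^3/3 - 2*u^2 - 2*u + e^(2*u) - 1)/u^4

2/3

Direct substitution gives 0/0.
Apply L'Hôpital: lim (-4*u^2 - 4*u + 2*e^(2*u) - 2)/(4*u^3), still 0/0.
Apply L'Hôpital: lim (-8*u + 4*e^(2*u) - 4)/(12*u^2), still 0/0.
Apply L'Hôpital: lim (8*e^(2*u) - 8)/(24*u), still 0/0.
After 4 applications of L'Hôpital's rule the quotient is (16*e^(2*u))/(24); substituting u = 0 gives 2/3.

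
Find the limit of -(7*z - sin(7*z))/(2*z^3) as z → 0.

Direct substitution gives 0/0.
Apply L'Hôpital: lim (7 - 7*cos(7*z))/(-6*z^2), still 0/0.
Apply L'Hôpital: lim (49*sin(7*z))/(-12*z), still 0/0.
After 3 applications of L'Hôpital's rule the quotient is (343*cos(7*z))/(-12); substituting z = 0 gives -343/12.

-343/12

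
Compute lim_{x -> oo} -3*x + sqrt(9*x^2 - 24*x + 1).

-4

An ∞ − ∞ form. Rationalising with the conjugate, the difference becomes (-24x + 1) / (√(9*x^2 - 24*x + 1) + 3x).
For large x the denominator behaves like 2·3x, so the quotient tends to -24/6 = -4.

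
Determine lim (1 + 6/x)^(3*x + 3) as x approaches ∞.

e^(18)

Let L be the limit and take ln: ln L = lim (3x + 3)·ln(1 + 6/x) = lim (3x + 3)·(6/x + O(1/x²)) = 18.
Hence L = e^(18).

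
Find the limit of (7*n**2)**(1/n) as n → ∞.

Base → ∞ and exponent → 0: an ∞^0 form.
Take logs: (1/n)·ln(7·n^2) = (ln 7 + 2·ln n)/n → 0.
So the limit is e^0 = 1.

1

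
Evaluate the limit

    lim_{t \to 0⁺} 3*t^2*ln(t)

0

This is a 0·(−∞) form. Rewrite as 3·ln(t) / t^(−2) and apply L'Hôpital:
the derivative quotient is 3·(1/t) / (−2·t^(−3)) = (-3/2)·t^2 → 0.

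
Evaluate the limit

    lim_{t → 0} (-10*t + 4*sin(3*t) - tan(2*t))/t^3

Substitution gives 0/0; apply L'Hôpital's rule 3 times.
After differentiating numerator and denominator 3 times the quotient is (-108*cos(3*t) - 48*tan(2*t)^4 - 64*tan(2*t)^2 - 16)/(6); at t = 0 this is -62/3.

-62/3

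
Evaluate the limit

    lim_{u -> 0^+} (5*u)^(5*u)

Base → 0⁺ and exponent → 0⁺: a 0^0 form.
Take logs: 5u·ln(5u). This is 0·(−∞); rewriting as ln(5u)/(1/(5u)) and applying L'Hôpital gives 0.
Hence the limit is e^0 = 1.

1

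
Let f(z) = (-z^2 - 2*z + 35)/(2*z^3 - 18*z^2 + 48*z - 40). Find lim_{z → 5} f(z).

At z = 5 both the top and bottom vanish — a removable singularity. Factoring out (z - 5) from each leaves (-z - 7)/(2*z^2 - 8*z + 8), which at z = 5 equals -2/3.

-2/3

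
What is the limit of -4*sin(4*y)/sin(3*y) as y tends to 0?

-16/3

Substitution gives 0/0.
Divide numerator and denominator by y: sin(4y)/y → 4 and sin(3y)/y → 3, so the limit is -4·4/3 = -16/3.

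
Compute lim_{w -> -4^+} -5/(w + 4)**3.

-∞

As w → -4⁺, (w + 4) → 0⁺, so (w + 4)^3 → 0⁺ and -5/(w + 4)^3 → -∞.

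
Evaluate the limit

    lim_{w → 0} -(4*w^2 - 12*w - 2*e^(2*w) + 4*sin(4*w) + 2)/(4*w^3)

Substitution gives 0/0 (the numerator vanishes to order 3).
Expand each term to order w^3: the coefficient of w^3 in -2·e^(2w) is -8/3 and in 4·sin(4w) is -128/3.
Lower-order terms cancel with the polynomial part, so the numerator is (-136/3)·w^3 + o(w^3), and the limit is (-136/3)/(-4) = 34/3.

34/3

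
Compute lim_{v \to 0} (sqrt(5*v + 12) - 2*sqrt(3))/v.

5*√(3)/12

Substitution gives 0/0. Multiply numerator and denominator by the conjugate √(12 + 5v) + √12.
The numerator becomes (12 + 5v) − 12 = 5v, so the expression simplifies to 5/(√(12 + 5v) + √12).
Letting v → 0 gives 5/(2√12) = 5*√(3)/12.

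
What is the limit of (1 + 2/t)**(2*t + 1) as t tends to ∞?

Let L be the limit and take ln: ln L = lim (2t + 1)·ln(1 + 2/t) = lim (2t + 1)·(2/t + O(1/t²)) = 4.
Hence L = e^(4).

e^(4)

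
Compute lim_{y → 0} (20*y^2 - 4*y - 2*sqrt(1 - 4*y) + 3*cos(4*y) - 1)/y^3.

Substitution gives 0/0 (the numerator vanishes to order 3).
Expand each term to order y^3: the coefficient of y^3 in 3·cos(4y) is 0 and in -2·√(1 - 4y) is 8.
Lower-order terms cancel with the polynomial part, so the numerator is (8)·y^3 + o(y^3), and the limit is (8)/(1) = 8.

8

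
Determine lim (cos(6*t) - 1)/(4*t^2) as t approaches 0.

Direct substitution gives 0/0.
Apply L'Hôpital: lim (-6*sin(6*t))/(8*t), still 0/0.
After 2 applications of L'Hôpital's rule the quotient is (-36*cos(6*t))/(8); substituting t = 0 gives -9/2.

-9/2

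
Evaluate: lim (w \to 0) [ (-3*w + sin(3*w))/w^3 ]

-9/2

Direct substitution gives 0/0.
Apply L'Hôpital: lim (3*cos(3*w) - 3)/(3*w^2), still 0/0.
Apply L'Hôpital: lim (-9*sin(3*w))/(6*w), still 0/0.
After 3 applications of L'Hôpital's rule the quotient is (-27*cos(3*w))/(6); substituting w = 0 gives -9/2.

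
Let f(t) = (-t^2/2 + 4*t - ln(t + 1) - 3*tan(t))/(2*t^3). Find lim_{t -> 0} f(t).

Substitution gives 0/0 (the numerator vanishes to order 3).
Expand each term to order t^3: the coefficient of t^3 in −ln(1 + t) is -1/3 and in -3·tan(t) is -1.
Lower-order terms cancel with the polynomial part, so the numerator is (-4/3)·t^3 + o(t^3), and the limit is (-4/3)/(2) = -2/3.

-2/3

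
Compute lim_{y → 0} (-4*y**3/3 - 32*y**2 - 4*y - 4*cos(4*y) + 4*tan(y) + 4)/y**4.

Substitution gives 0/0; apply L'Hôpital's rule 4 times.
After differentiating numerator and denominator 4 times the quotient is (-1024*cos(4*y) + 96*tan(y)^5 + 160*tan(y)^3 + 64*tan(y))/(24); at y = 0 this is -128/3.

-128/3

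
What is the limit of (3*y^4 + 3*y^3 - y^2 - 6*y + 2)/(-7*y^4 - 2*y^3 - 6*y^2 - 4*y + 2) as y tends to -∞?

-3/7

Numerator and denominator both have degree 4.
Dividing every term by y^4, all lower-order terms vanish and the limit is the ratio of leading coefficients, 3/(-7) = -3/7.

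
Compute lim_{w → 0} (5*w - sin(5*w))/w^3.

Direct substitution gives 0/0.
Apply L'Hôpital: lim (5 - 5*cos(5*w))/(3*w^2), still 0/0.
Apply L'Hôpital: lim (25*sin(5*w))/(6*w), still 0/0.
After 3 applications of L'Hôpital's rule the quotient is (125*cos(5*w))/(6); substituting w = 0 gives 125/6.

125/6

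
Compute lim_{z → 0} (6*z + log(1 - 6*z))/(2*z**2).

-9

Direct substitution gives 0/0.
Apply L'Hôpital: lim (6 - 6/(1 - 6*z))/(4*z), still 0/0.
After 2 applications of L'Hôpital's rule the quotient is (-36/(1 - 6*z)^2)/(4); substituting z = 0 gives -9.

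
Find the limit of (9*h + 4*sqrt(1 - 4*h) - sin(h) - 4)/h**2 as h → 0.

Substitution gives 0/0 (the numerator vanishes to order 2).
Expand each term to order h^2: the coefficient of h^2 in 4·√(1 - 4h) is -8 and in −sin(h) is 0.
Lower-order terms cancel with the polynomial part, so the numerator is (-8)·h^2 + o(h^2), and the limit is (-8)/(1) = -8.

-8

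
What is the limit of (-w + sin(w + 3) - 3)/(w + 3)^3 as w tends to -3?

Direct substitution gives 0/0.
Apply L'Hôpital: lim (cos(w + 3) - 1)/(3*(w + 3)^2), still 0/0.
Apply L'Hôpital: lim (-sin(w + 3))/(6*w + 18), still 0/0.
After 3 applications of L'Hôpital's rule the quotient is (-cos(w + 3))/(6); substituting w = -3 gives -1/6.

-1/6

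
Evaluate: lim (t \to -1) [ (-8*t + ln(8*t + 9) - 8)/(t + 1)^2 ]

Direct substitution gives 0/0.
Apply L'Hôpital: lim (-8 + 8/(8*t + 9))/(2*t + 2), still 0/0.
After 2 applications of L'Hôpital's rule the quotient is (-64/(8*t + 9)^2)/(2); substituting t = -1 gives -32.

-32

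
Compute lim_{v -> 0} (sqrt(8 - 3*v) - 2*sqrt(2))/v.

-3*√(2)/8

Substitution gives 0/0. Multiply numerator and denominator by the conjugate √(8 - 3v) + √8.
The numerator becomes (8 - 3v) − 8 = -3v, so the expression simplifies to -3/(√(8 - 3v) + √8).
Letting v → 0 gives -3/(2√8) = -3*√(2)/8.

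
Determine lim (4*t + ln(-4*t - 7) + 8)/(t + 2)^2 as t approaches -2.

Direct substitution gives 0/0.
Apply L'Hôpital: lim (4 - 4/(-4*t - 7))/(2*t + 4), still 0/0.
After 2 applications of L'Hôpital's rule the quotient is (-16/(-4*t - 7)^2)/(2); substituting t = -2 gives -8.

-8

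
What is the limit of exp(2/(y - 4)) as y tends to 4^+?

∞

As y → 4⁺, 2/(y - 4) → +∞, so e^(2/(y - 4)) → ∞.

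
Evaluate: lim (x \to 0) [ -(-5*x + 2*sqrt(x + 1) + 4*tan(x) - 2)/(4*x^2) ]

1/16

Substitution gives 0/0; apply L'Hôpital's rule 2 times.
After differentiating numerator and denominator 2 times the quotient is (8*tan(x)/cos(x)^2 - 1/(2*(x + 1)^(3/2)))/(-8); at x = 0 this is 1/16.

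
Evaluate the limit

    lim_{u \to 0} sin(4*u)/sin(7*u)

4/7

Substitution gives 0/0.
Divide numerator and denominator by u: sin(4u)/u → 4 and sin(7u)/u → 7, so the limit is 1·4/7 = 4/7.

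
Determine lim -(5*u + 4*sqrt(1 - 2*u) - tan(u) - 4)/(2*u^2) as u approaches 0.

Substitution gives 0/0 (the numerator vanishes to order 2).
Expand each term to order u^2: the coefficient of u^2 in −tan(u) is 0 and in 4·√(1 - 2u) is -2.
Lower-order terms cancel with the polynomial part, so the numerator is (-2)·u^2 + o(u^2), and the limit is (-2)/(-2) = 1.

1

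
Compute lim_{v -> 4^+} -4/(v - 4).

-∞

As v → 4⁺, (v - 4) → 0⁺, so (v - 4)^1 → 0⁺ and -4/(v - 4)^1 → -∞.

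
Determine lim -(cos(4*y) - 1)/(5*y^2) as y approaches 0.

8/5

Direct substitution gives 0/0.
Apply L'Hôpital: lim (-4*sin(4*y))/(-10*y), still 0/0.
After 2 applications of L'Hôpital's rule the quotient is (-16*cos(4*y))/(-10); substituting y = 0 gives 8/5.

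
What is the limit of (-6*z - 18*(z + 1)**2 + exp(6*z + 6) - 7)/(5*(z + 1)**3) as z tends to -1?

Direct substitution gives 0/0.
Apply L'Hôpital: lim (-36*z + 6*e^(6*z + 6) - 42)/(15*(z + 1)^2), still 0/0.
Apply L'Hôpital: lim (36*e^(6*z + 6) - 36)/(30*z + 30), still 0/0.
After 3 applications of L'Hôpital's rule the quotient is (216*e^(6*z + 6))/(30); substituting z = -1 gives 36/5.

36/5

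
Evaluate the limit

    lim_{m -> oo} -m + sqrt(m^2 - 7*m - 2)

-7/2

An ∞ − ∞ form. Rationalising with the conjugate, the difference becomes (-7m - 2) / (√(m^2 - 7*m - 2) + m).
For large m the denominator behaves like 2·m, so the quotient tends to -7/2 = -7/2.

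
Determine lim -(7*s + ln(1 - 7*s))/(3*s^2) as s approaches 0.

49/6

Direct substitution gives 0/0.
Apply L'Hôpital: lim (7 - 7/(1 - 7*s))/(-6*s), still 0/0.
After 2 applications of L'Hôpital's rule the quotient is (-49/(1 - 7*s)^2)/(-6); substituting s = 0 gives 49/6.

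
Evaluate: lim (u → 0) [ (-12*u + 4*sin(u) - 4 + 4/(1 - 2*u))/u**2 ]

Substitution gives 0/0; apply L'Hôpital's rule 2 times.
After differentiating numerator and denominator 2 times the quotient is (-4*sin(u) - 32/(2*u - 1)^3)/(2); at u = 0 this is 16.

16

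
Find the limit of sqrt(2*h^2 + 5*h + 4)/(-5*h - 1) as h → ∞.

-√(2)/5

For large |h|, √(2*h^2 + 5*h + 4) ≈ √2·|h| and the denominator ≈ -5h.
Since h → +∞, |h| = h, giving √2/(-5) = -√(2)/5.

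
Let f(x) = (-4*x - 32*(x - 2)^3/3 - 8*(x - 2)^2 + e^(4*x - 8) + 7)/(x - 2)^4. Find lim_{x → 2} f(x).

Direct substitution gives 0/0.
Apply L'Hôpital: lim (-16*x - 32*(x - 2)^2 + 4*e^(4*x - 8) + 28)/(4*(x - 2)^3), still 0/0.
Apply L'Hôpital: lim (-64*x + 16*e^(4*x - 8) + 112)/(12*(x - 2)^2), still 0/0.
Apply L'Hôpital: lim (64*e^(4*x - 8) - 64)/(24*x - 48), still 0/0.
After 4 applications of L'Hôpital's rule the quotient is (256*e^(4*x - 8))/(24); substituting x = 2 gives 32/3.

32/3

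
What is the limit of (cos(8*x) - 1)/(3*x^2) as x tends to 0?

-32/3

Direct substitution gives 0/0.
Apply L'Hôpital: lim (-8*sin(8*x))/(6*x), still 0/0.
After 2 applications of L'Hôpital's rule the quotient is (-64*cos(8*x))/(6); substituting x = 0 gives -32/3.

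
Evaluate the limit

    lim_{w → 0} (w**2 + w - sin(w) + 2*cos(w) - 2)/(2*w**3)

1/12

Substitution gives 0/0 (the numerator vanishes to order 3).
Expand each term to order w^3: the coefficient of w^3 in 2·cos(w) is 0 and in −sin(w) is 1/6.
Lower-order terms cancel with the polynomial part, so the numerator is (1/6)·w^3 + o(w^3), and the limit is (1/6)/(2) = 1/12.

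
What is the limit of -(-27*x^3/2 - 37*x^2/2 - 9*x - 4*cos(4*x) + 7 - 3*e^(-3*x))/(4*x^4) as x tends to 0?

Substitution gives 0/0 (the numerator vanishes to order 4).
Expand each term to order x^4: the coefficient of x^4 in -3·e^(-3x) is -81/8 and in -4·cos(4x) is -128/3.
Lower-order terms cancel with the polynomial part, so the numerator is (-1267/24)·x^4 + o(x^4), and the limit is (-1267/24)/(-4) = 1267/96.

1267/96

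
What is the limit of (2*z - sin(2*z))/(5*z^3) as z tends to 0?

Direct substitution gives 0/0.
Apply L'Hôpital: lim (2 - 2*cos(2*z))/(15*z^2), still 0/0.
Apply L'Hôpital: lim (4*sin(2*z))/(30*z), still 0/0.
After 3 applications of L'Hôpital's rule the quotient is (8*cos(2*z))/(30); substituting z = 0 gives 4/15.

4/15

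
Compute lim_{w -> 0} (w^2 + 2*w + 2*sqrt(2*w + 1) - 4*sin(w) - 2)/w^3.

Substitution gives 0/0 (the numerator vanishes to order 3).
Expand each term to order w^3: the coefficient of w^3 in -4·sin(w) is 2/3 and in 2·√(1 + 2w) is 1.
Lower-order terms cancel with the polynomial part, so the numerator is (5/3)·w^3 + o(w^3), and the limit is (5/3)/(1) = 5/3.

5/3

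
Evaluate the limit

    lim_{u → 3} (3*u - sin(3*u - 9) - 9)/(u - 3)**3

9/2

Direct substitution gives 0/0.
Apply L'Hôpital: lim (3 - 3*cos(3*u - 9))/(3*(u - 3)^2), still 0/0.
Apply L'Hôpital: lim (9*sin(3*u - 9))/(6*u - 18), still 0/0.
After 3 applications of L'Hôpital's rule the quotient is (27*cos(3*u - 9))/(6); substituting u = 3 gives 9/2.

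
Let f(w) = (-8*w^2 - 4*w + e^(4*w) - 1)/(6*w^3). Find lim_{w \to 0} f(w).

Direct substitution gives 0/0.
Apply L'Hôpital: lim (-16*w + 4*e^(4*w) - 4)/(18*w^2), still 0/0.
Apply L'Hôpital: lim (16*e^(4*w) - 16)/(36*w), still 0/0.
After 3 applications of L'Hôpital's rule the quotient is (64*e^(4*w))/(36); substituting w = 0 gives 16/9.

16/9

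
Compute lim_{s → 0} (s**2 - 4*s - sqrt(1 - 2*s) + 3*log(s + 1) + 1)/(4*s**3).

Substitution gives 0/0 (the numerator vanishes to order 3).
Expand each term to order s^3: the coefficient of s^3 in 3·ln(1 + s) is 1 and in −√(1 - 2s) is 1/2.
Lower-order terms cancel with the polynomial part, so the numerator is (3/2)·s^3 + o(s^3), and the limit is (3/2)/(4) = 3/8.

3/8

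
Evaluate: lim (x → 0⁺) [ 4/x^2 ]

∞

As x → 0⁺, (x) → 0⁺, so (x)^2 → 0⁺ and 4/(x)^2 → ∞.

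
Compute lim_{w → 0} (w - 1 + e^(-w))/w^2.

Direct substitution gives 0/0.
Apply L'Hôpital: lim (1 - e^(-w))/(2*w), still 0/0.
After 2 applications of L'Hôpital's rule the quotient is (e^(-w))/(2); substituting w = 0 gives 1/2.

1/2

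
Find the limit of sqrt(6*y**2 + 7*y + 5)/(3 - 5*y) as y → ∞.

For large |y|, √(6*y^2 + 7*y + 5) ≈ √6·|y| and the denominator ≈ -5y.
Since y → +∞, |y| = y, giving √6/(-5) = -√(6)/5.

-√(6)/5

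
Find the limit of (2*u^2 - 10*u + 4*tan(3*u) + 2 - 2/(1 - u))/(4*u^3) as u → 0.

17/2

Substitution gives 0/0; apply L'Hôpital's rule 3 times.
After differentiating numerator and denominator 3 times the quotient is (12*(18*(u - 1)^4*(3*tan(3*u)^2 + 1)/cos(3*u)^2 - 1)/(u - 1)^4)/(24); at u = 0 this is 17/2.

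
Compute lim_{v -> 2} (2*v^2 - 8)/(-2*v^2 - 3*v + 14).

Direct substitution gives 0/0, so factor. Both numerator and denominator have (v - 2) as a factor.
After cancelling, the expression reduces to (2*v + 4)/(-2*v - 7).
Substituting v = 2 gives -8/11.

-8/11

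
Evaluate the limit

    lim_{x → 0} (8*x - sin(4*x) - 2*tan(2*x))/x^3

16/3

Substitution gives 0/0 (the numerator vanishes to order 3).
Expand each term to order x^3: the coefficient of x^3 in -2·tan(2x) is -16/3 and in −sin(4x) is 32/3.
Lower-order terms cancel with the polynomial part, so the numerator is (16/3)·x^3 + o(x^3), and the limit is (16/3)/(1) = 16/3.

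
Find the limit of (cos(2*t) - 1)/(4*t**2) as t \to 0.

-1/2

Direct substitution gives 0/0.
Apply L'Hôpital: lim (-2*sin(2*t))/(8*t), still 0/0.
After 2 applications of L'Hôpital's rule the quotient is (-4*cos(2*t))/(8); substituting t = 0 gives -1/2.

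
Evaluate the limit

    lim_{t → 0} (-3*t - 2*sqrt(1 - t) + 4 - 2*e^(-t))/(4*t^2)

-3/16

Substitution gives 0/0 (the numerator vanishes to order 2).
Expand each term to order t^2: the coefficient of t^2 in -2·e^(-t) is -1 and in -2·√(1 - t) is 1/4.
Lower-order terms cancel with the polynomial part, so the numerator is (-3/4)·t^2 + o(t^2), and the limit is (-3/4)/(4) = -3/16.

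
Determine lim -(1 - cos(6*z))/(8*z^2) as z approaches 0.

-9/4

Substitution gives 0/0.
Use (1 − cos u)/u² → 1/2 with u = 6z: the limit is 6²/(2·(-8)) = -9/4.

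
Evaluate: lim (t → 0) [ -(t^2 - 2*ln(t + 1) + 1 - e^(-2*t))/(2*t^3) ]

-1/3

Substitution gives 0/0 (the numerator vanishes to order 3).
Expand each term to order t^3: the coefficient of t^3 in -2·ln(1 + t) is -2/3 and in −e^(-2t) is 4/3.
Lower-order terms cancel with the polynomial part, so the numerator is (2/3)·t^3 + o(t^3), and the limit is (2/3)/(-2) = -1/3.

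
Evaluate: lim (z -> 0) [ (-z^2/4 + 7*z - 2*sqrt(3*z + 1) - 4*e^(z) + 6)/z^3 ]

-97/24

Substitution gives 0/0; apply L'Hôpital's rule 3 times.
After differentiating numerator and denominator 3 times the quotient is (-4*e^(z) - 81/(4*(3*z + 1)^(5/2)))/(6); at z = 0 this is -97/24.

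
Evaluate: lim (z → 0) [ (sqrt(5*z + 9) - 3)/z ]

A 0/0 form; rationalise with √(9 + 5z) + √9. This collapses the numerator to 5z, leaving 5/(√(9 + 5z) + √9) → 5/(2√9) = 5/6.

5/6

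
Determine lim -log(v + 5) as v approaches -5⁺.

As v → -5⁺, v + 5 → 0⁺ and ln(v + 5) → −∞.
Multiplying by -1 gives ∞.

∞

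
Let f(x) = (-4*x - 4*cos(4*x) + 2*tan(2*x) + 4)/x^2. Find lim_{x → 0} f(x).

Substitution gives 0/0; apply L'Hôpital's rule 2 times.
After differentiating numerator and denominator 2 times the quotient is (64*cos(4*x) + 16*tan(2*x)^3 + 16*tan(2*x))/(2); at x = 0 this is 32.

32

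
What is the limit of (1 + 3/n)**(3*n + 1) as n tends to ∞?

Write it as [(1 + 3/n)^n]^(3) · (1 + 3/n)^(1). The bracketed term tends to e^(3) and the second factor to 1, so the limit is e^(9).

e^(9)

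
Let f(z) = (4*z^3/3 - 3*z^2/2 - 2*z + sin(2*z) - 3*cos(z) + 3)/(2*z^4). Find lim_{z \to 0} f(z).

-1/16

Substitution gives 0/0 (the numerator vanishes to order 4).
Expand each term to order z^4: the coefficient of z^4 in sin(2z) is 0 and in -3·cos(z) is -1/8.
Lower-order terms cancel with the polynomial part, so the numerator is (-1/8)·z^4 + o(z^4), and the limit is (-1/8)/(2) = -1/16.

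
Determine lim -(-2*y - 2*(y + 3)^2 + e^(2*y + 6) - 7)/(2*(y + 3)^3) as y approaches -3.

-2/3

Direct substitution gives 0/0.
Apply L'Hôpital: lim (-4*y + 2*e^(2*y + 6) - 14)/(-6*(y + 3)^2), still 0/0.
Apply L'Hôpital: lim (4*e^(2*y + 6) - 4)/(-12*y - 36), still 0/0.
After 3 applications of L'Hôpital's rule the quotient is (8*e^(2*y + 6))/(-12); substituting y = -3 gives -2/3.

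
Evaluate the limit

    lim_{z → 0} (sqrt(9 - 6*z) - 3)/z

Substitution gives 0/0. Multiply numerator and denominator by the conjugate √(9 - 6z) + √9.
The numerator becomes (9 - 6z) − 9 = -6z, so the expression simplifies to -6/(√(9 - 6z) + √9).
Letting z → 0 gives -6/(2√9) = -1.

-1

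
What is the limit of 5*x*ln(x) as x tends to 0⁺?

0

This is a 0·(−∞) form. Rewrite as 5·ln(x) / x^(−1) and apply L'Hôpital:
the derivative quotient is 5·(1/x) / (−1·x^(−2)) = (-5/1)·x^1 → 0.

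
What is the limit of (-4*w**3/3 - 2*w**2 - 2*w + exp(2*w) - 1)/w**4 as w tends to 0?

Direct substitution gives 0/0.
Apply L'Hôpital: lim (-4*w^2 - 4*w + 2*e^(2*w) - 2)/(4*w^3), still 0/0.
Apply L'Hôpital: lim (-8*w + 4*e^(2*w) - 4)/(12*w^2), still 0/0.
Apply L'Hôpital: lim (8*e^(2*w) - 8)/(24*w), still 0/0.
After 4 applications of L'Hôpital's rule the quotient is (16*e^(2*w))/(24); substituting w = 0 gives 2/3.

2/3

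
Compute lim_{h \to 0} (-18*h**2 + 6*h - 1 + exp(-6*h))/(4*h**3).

-9

Direct substitution gives 0/0.
Apply L'Hôpital: lim (-36*h + 6 - 6*e^(-6*h))/(12*h^2), still 0/0.
Apply L'Hôpital: lim (-36 + 36*e^(-6*h))/(24*h), still 0/0.
After 3 applications of L'Hôpital's rule the quotient is (-216*e^(-6*h))/(24); substituting h = 0 gives -9.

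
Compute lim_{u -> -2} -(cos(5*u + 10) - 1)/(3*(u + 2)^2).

25/6

Direct substitution gives 0/0.
Apply L'Hôpital: lim (-5*sin(5*u + 10))/(-6*u - 12), still 0/0.
After 2 applications of L'Hôpital's rule the quotient is (-25*cos(5*u + 10))/(-6); substituting u = -2 gives 25/6.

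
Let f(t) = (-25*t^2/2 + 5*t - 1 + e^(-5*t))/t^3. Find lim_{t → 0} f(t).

Direct substitution gives 0/0.
Apply L'Hôpital: lim (-25*t + 5 - 5*e^(-5*t))/(3*t^2), still 0/0.
Apply L'Hôpital: lim (-25 + 25*e^(-5*t))/(6*t), still 0/0.
After 3 applications of L'Hôpital's rule the quotient is (-125*e^(-5*t))/(6); substituting t = 0 gives -125/6.

-125/6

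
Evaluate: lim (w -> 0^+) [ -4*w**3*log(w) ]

This is a 0·(−∞) form. Rewrite as -4·ln(w) / w^(−3) and apply L'Hôpital:
the derivative quotient is -4·(1/w) / (−3·w^(−4)) = (4/3)·w^3 → 0.

0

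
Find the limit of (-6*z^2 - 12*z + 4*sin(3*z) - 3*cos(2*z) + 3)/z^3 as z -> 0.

-18

Substitution gives 0/0 (the numerator vanishes to order 3).
Expand each term to order z^3: the coefficient of z^3 in 4·sin(3z) is -18 and in -3·cos(2z) is 0.
Lower-order terms cancel with the polynomial part, so the numerator is (-18)·z^3 + o(z^3), and the limit is (-18)/(1) = -18.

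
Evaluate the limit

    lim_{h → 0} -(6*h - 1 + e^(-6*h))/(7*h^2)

Direct substitution gives 0/0.
Apply L'Hôpital: lim (6 - 6*e^(-6*h))/(-14*h), still 0/0.
After 2 applications of L'Hôpital's rule the quotient is (36*e^(-6*h))/(-14); substituting h = 0 gives -18/7.

-18/7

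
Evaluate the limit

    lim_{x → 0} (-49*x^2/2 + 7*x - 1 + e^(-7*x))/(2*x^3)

-343/12

Direct substitution gives 0/0.
Apply L'Hôpital: lim (-49*x + 7 - 7*e^(-7*x))/(6*x^2), still 0/0.
Apply L'Hôpital: lim (-49 + 49*e^(-7*x))/(12*x), still 0/0.
After 3 applications of L'Hôpital's rule the quotient is (-343*e^(-7*x))/(12); substituting x = 0 gives -343/12.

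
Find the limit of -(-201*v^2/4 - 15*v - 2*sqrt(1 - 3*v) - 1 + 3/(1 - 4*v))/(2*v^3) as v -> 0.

Substitution gives 0/0; apply L'Hôpital's rule 3 times.
After differentiating numerator and denominator 3 times the quotient is (1152/(4*v - 1)^4 + 81/(4*(1 - 3*v)^(5/2)))/(-12); at v = 0 this is -1563/16.

-1563/16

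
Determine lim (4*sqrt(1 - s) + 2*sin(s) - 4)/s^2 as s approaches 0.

-1/2

Substitution gives 0/0; apply L'Hôpital's rule 2 times.
After differentiating numerator and denominator 2 times the quotient is (-2*sin(s) - 1/(1 - s)^(3/2))/(2); at s = 0 this is -1/2.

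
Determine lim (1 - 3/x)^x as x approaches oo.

e^(-3)

The base → 1 and the exponent → ∞: a 1^∞ form.
Take logarithms: (x)·ln(1 - 3/x). Since ln(1+u) ~ u for small u, this behaves like (x)·(-3/x) → -3.
So the limit is e^(-3).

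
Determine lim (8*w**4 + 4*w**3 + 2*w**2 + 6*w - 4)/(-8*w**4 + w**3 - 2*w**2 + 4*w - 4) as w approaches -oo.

Numerator and denominator both have degree 4.
Dividing every term by w^4, all lower-order terms vanish and the limit is the ratio of leading coefficients, 8/(-8) = -1.

-1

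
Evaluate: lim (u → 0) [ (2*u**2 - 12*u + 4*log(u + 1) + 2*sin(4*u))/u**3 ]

Substitution gives 0/0; apply L'Hôpital's rule 3 times.
After differentiating numerator and denominator 3 times the quotient is (-128*cos(4*u) + 8/(u + 1)^3)/(6); at u = 0 this is -20.

-20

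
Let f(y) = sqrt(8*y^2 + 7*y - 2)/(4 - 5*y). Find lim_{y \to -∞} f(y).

2*√(2)/5

For large |y|, √(8*y^2 + 7*y - 2) ≈ √8·|y| and the denominator ≈ -5y.
Since y → −∞, |y| = −y, giving −√8/(-5) = 2*√(2)/5.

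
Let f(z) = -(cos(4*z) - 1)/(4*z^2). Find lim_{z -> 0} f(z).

Direct substitution gives 0/0.
Apply L'Hôpital: lim (-4*sin(4*z))/(-8*z), still 0/0.
After 2 applications of L'Hôpital's rule the quotient is (-16*cos(4*z))/(-8); substituting z = 0 gives 2.

2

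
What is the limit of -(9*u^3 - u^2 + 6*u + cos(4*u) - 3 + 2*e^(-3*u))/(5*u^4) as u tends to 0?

-209/60

Substitution gives 0/0 (the numerator vanishes to order 4).
Expand each term to order u^4: the coefficient of u^4 in 2·e^(-3u) is 27/4 and in cos(4u) is 32/3.
Lower-order terms cancel with the polynomial part, so the numerator is (209/12)·u^4 + o(u^4), and the limit is (209/12)/(-5) = -209/60.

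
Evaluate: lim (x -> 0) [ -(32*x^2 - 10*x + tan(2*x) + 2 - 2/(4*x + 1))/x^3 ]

Substitution gives 0/0 (the numerator vanishes to order 3).
Expand each term to order x^3: the coefficient of x^3 in tan(2x) is 8/3 and in -2·1/(1 + 4x) is 128.
Lower-order terms cancel with the polynomial part, so the numerator is (392/3)·x^3 + o(x^3), and the limit is (392/3)/(-1) = -392/3.

-392/3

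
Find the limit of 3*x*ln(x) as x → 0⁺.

This is a 0·(−∞) form. Rewrite as 3·ln(x) / x^(−1) and apply L'Hôpital:
the derivative quotient is 3·(1/x) / (−1·x^(−2)) = (-3/1)·x^1 → 0.

0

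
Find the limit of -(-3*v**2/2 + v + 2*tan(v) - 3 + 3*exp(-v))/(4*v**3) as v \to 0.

-1/24

Substitution gives 0/0; apply L'Hôpital's rule 3 times.
After differentiating numerator and denominator 3 times the quotient is (((12*tan(v)^2 + 4)*e^(v)/cos(v)^2 - 3)*e^(-v))/(-24); at v = 0 this is -1/24.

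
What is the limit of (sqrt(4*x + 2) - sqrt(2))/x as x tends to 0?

Substitution gives 0/0. Multiply numerator and denominator by the conjugate √(2 + 4x) + √2.
The numerator becomes (2 + 4x) − 2 = 4x, so the expression simplifies to 4/(√(2 + 4x) + √2).
Letting x → 0 gives 4/(2√2) = √(2).

√(2)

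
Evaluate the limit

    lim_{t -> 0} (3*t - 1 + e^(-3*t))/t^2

Direct substitution gives 0/0.
Apply L'Hôpital: lim (3 - 3*e^(-3*t))/(2*t), still 0/0.
After 2 applications of L'Hôpital's rule the quotient is (9*e^(-3*t))/(2); substituting t = 0 gives 9/2.

9/2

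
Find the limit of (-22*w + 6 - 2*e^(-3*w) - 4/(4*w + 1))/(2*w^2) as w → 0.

Substitution gives 0/0; apply L'Hôpital's rule 2 times.
After differentiating numerator and denominator 2 times the quotient is (-18*e^(-3*w) - 128/(4*w + 1)^3)/(4); at w = 0 this is -73/2.

-73/2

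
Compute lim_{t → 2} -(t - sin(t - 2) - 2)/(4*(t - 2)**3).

Direct substitution gives 0/0.
Apply L'Hôpital: lim (1 - cos(t - 2))/(-12*(t - 2)^2), still 0/0.
Apply L'Hôpital: lim (sin(t - 2))/(48 - 24*t), still 0/0.
After 3 applications of L'Hôpital's rule the quotient is (cos(t - 2))/(-24); substituting t = 2 gives -1/24.

-1/24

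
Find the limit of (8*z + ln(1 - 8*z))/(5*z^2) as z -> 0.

-32/5

Direct substitution gives 0/0.
Apply L'Hôpital: lim (8 - 8/(1 - 8*z))/(10*z), still 0/0.
After 2 applications of L'Hôpital's rule the quotient is (-64/(1 - 8*z)^2)/(10); substituting z = 0 gives -32/5.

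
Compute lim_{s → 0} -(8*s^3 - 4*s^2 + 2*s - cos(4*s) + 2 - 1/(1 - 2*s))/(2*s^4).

Substitution gives 0/0 (the numerator vanishes to order 4).
Expand each term to order s^4: the coefficient of s^4 in −cos(4s) is -32/3 and in −1/(1 - 2s) is -16.
Lower-order terms cancel with the polynomial part, so the numerator is (-80/3)·s^4 + o(s^4), and the limit is (-80/3)/(-2) = 40/3.

40/3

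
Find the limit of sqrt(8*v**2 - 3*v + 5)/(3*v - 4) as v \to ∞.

For large |v|, √(8*v^2 - 3*v + 5) ≈ √8·|v| and the denominator ≈ 3v.
Since v → +∞, |v| = v, giving √8/(3) = 2*√(2)/3.

2*√(2)/3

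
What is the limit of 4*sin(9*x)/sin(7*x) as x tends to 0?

36/7

Substitution gives 0/0.
Divide numerator and denominator by x: sin(9x)/x → 9 and sin(7x)/x → 7, so the limit is 4·9/7 = 36/7.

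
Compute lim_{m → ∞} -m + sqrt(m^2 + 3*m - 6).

This has the form ∞ − ∞. Multiply and divide by the conjugate √(m^2 + 3*m - 6) + m.
That gives (3m - 6) / (√(m^2 + 3*m - 6) + m).
Divide numerator and denominator by m: the limit is 3/(2·1) = 3/2.

3/2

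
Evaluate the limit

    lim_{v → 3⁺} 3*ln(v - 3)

-∞

As v → 3⁺, v - 3 → 0⁺ and ln(v - 3) → −∞.
Multiplying by 3 gives -∞.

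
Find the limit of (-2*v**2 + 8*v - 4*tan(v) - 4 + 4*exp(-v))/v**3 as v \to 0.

Substitution gives 0/0 (the numerator vanishes to order 3).
Expand each term to order v^3: the coefficient of v^3 in 4·e^(-v) is -2/3 and in -4·tan(v) is -4/3.
Lower-order terms cancel with the polynomial part, so the numerator is (-2)·v^3 + o(v^3), and the limit is (-2)/(1) = -2.

-2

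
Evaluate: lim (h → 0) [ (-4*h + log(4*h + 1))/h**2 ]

Direct substitution gives 0/0.
Apply L'Hôpital: lim (-4 + 4/(4*h + 1))/(2*h), still 0/0.
After 2 applications of L'Hôpital's rule the quotient is (-16/(4*h + 1)^2)/(2); substituting h = 0 gives -8.

-8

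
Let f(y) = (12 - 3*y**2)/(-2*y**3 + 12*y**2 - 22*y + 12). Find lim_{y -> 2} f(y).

-6

At y = 2 both the top and bottom vanish — a removable singularity. Factoring out (y - 2) from each leaves (-3*y - 6)/(-2*y^2 + 8*y - 6), which at y = 2 equals -6.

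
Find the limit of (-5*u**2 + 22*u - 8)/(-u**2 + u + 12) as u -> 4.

18/7

At u = 4 both the top and bottom vanish — a removable singularity. Factoring out (u - 4) from each leaves (2 - 5*u)/(-u - 3), which at u = 4 equals 18/7.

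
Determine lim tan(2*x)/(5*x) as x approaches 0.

2/5

Substitution gives 0/0.
Since tan(u)/u → 1 as u → 0, tan(2x)/(2x) → 1 and the limit is 2/5.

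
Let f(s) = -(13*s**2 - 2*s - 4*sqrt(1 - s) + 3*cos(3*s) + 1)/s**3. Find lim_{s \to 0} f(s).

Substitution gives 0/0; apply L'Hôpital's rule 3 times.
After differentiating numerator and denominator 3 times the quotient is (81*sin(3*s) + 3/(2*(1 - s)^(5/2)))/(-6); at s = 0 this is -1/4.

-1/4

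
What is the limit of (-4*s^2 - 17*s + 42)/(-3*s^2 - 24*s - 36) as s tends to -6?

Direct substitution gives 0/0, so factor. Both numerator and denominator have (s + 6) as a factor.
After cancelling, the expression reduces to (7 - 4*s)/(-3*s - 6).
Substituting s = -6 gives 31/12.

31/12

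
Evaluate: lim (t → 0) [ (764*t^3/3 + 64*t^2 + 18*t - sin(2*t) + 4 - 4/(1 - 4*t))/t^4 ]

Substitution gives 0/0; apply L'Hôpital's rule 4 times.
After differentiating numerator and denominator 4 times the quotient is (-16*sin(2*t) + 24576/(4*t - 1)^5)/(24); at t = 0 this is -1024.

-1024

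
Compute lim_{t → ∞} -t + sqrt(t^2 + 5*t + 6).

This has the form ∞ − ∞. Multiply and divide by the conjugate √(t^2 + 5*t + 6) + t.
That gives (5t + 6) / (√(t^2 + 5*t + 6) + t).
Divide numerator and denominator by t: the limit is 5/(2·1) = 5/2.

5/2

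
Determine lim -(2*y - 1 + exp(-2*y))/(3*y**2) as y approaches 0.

Direct substitution gives 0/0.
Apply L'Hôpital: lim (2 - 2*e^(-2*y))/(-6*y), still 0/0.
After 2 applications of L'Hôpital's rule the quotient is (4*e^(-2*y))/(-6); substituting y = 0 gives -2/3.

-2/3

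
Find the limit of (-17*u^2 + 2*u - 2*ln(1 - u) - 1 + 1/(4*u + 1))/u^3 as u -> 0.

-190/3

Substitution gives 0/0 (the numerator vanishes to order 3).
Expand each term to order u^3: the coefficient of u^3 in -2·ln(1 - u) is 2/3 and in 1/(1 + 4u) is -64.
Lower-order terms cancel with the polynomial part, so the numerator is (-190/3)·u^3 + o(u^3), and the limit is (-190/3)/(1) = -190/3.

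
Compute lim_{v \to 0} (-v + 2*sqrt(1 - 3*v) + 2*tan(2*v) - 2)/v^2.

-9/4

Substitution gives 0/0 (the numerator vanishes to order 2).
Expand each term to order v^2: the coefficient of v^2 in 2·√(1 - 3v) is -9/4 and in 2·tan(2v) is 0.
Lower-order terms cancel with the polynomial part, so the numerator is (-9/4)·v^2 + o(v^2), and the limit is (-9/4)/(1) = -9/4.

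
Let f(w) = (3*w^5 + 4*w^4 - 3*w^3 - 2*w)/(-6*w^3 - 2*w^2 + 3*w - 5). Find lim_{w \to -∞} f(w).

The numerator has higher degree (5 > 3); the quotient behaves like (3/(-6))·w^2 for large |w|.
As w → −∞ this diverges to -∞.

-∞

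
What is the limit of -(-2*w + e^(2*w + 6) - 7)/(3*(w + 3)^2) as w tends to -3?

-2/3

Direct substitution gives 0/0.
Apply L'Hôpital: lim (2*e^(2*w + 6) - 2)/(-6*w - 18), still 0/0.
After 2 applications of L'Hôpital's rule the quotient is (4*e^(2*w + 6))/(-6); substituting w = -3 gives -2/3.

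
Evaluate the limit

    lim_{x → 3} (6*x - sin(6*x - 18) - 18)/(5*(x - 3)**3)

36/5

Direct substitution gives 0/0.
Apply L'Hôpital: lim (6 - 6*cos(6*x - 18))/(15*(x - 3)^2), still 0/0.
Apply L'Hôpital: lim (36*sin(6*x - 18))/(30*x - 90), still 0/0.
After 3 applications of L'Hôpital's rule the quotient is (216*cos(6*x - 18))/(30); substituting x = 3 gives 36/5.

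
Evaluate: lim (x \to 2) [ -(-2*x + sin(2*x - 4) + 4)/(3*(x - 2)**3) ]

Direct substitution gives 0/0.
Apply L'Hôpital: lim (2*cos(2*x - 4) - 2)/(-9*(x - 2)^2), still 0/0.
Apply L'Hôpital: lim (-4*sin(2*x - 4))/(36 - 18*x), still 0/0.
After 3 applications of L'Hôpital's rule the quotient is (-8*cos(2*x - 4))/(-18); substituting x = 2 gives 4/9.

4/9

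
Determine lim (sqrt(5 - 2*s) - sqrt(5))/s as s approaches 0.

-√(5)/5

Substitution gives 0/0. Multiply numerator and denominator by the conjugate √(5 - 2s) + √5.
The numerator becomes (5 - 2s) − 5 = -2s, so the expression simplifies to -2/(√(5 - 2s) + √5).
Letting s → 0 gives -2/(2√5) = -√(5)/5.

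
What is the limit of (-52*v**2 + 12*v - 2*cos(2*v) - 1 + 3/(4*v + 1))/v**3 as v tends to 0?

Substitution gives 0/0 (the numerator vanishes to order 3).
Expand each term to order v^3: the coefficient of v^3 in -2·cos(2v) is 0 and in 3·1/(1 + 4v) is -192.
Lower-order terms cancel with the polynomial part, so the numerator is (-192)·v^3 + o(v^3), and the limit is (-192)/(1) = -192.

-192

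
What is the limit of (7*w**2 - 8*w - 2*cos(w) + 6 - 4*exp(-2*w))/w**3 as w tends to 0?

16/3

Substitution gives 0/0 (the numerator vanishes to order 3).
Expand each term to order w^3: the coefficient of w^3 in -4·e^(-2w) is 16/3 and in -2·cos(w) is 0.
Lower-order terms cancel with the polynomial part, so the numerator is (16/3)·w^3 + o(w^3), and the limit is (16/3)/(1) = 16/3.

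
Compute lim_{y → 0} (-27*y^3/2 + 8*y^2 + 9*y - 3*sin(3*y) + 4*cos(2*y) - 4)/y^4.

Substitution gives 0/0; apply L'Hôpital's rule 4 times.
After differentiating numerator and denominator 4 times the quotient is (-243*sin(3*y) + 64*cos(2*y))/(24); at y = 0 this is 8/3.

8/3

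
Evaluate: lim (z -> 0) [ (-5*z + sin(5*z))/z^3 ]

Direct substitution gives 0/0.
Apply L'Hôpital: lim (5*cos(5*z) - 5)/(3*z^2), still 0/0.
Apply L'Hôpital: lim (-25*sin(5*z))/(6*z), still 0/0.
After 3 applications of L'Hôpital's rule the quotient is (-125*cos(5*z))/(6); substituting z = 0 gives -125/6.

-125/6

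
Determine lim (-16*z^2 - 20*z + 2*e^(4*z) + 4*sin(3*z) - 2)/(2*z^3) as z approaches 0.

Substitution gives 0/0 (the numerator vanishes to order 3).
Expand each term to order z^3: the coefficient of z^3 in 4·sin(3z) is -18 and in 2·e^(4z) is 64/3.
Lower-order terms cancel with the polynomial part, so the numerator is (10/3)·z^3 + o(z^3), and the limit is (10/3)/(2) = 5/3.

5/3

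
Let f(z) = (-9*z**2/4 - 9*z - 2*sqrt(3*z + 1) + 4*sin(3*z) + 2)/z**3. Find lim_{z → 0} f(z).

-171/8

Substitution gives 0/0; apply L'Hôpital's rule 3 times.
After differentiating numerator and denominator 3 times the quotient is (-108*cos(3*z) - 81/(4*(3*z + 1)^(5/2)))/(6); at z = 0 this is -171/8.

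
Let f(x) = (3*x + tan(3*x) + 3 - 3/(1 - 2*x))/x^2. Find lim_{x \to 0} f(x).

Substitution gives 0/0; apply L'Hôpital's rule 2 times.
After differentiating numerator and denominator 2 times the quotient is (18*tan(3*x)/cos(3*x)^2 + 24/(2*x - 1)^3)/(2); at x = 0 this is -12.

-12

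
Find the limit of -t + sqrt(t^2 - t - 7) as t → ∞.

This has the form ∞ − ∞. Multiply and divide by the conjugate √(t^2 - t - 7) + t.
That gives (-t - 7) / (√(t^2 - t - 7) + t).
Divide numerator and denominator by t: the limit is -1/(2·1) = -1/2.

-1/2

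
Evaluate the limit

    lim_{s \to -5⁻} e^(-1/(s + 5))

As s → -5⁻, -1/(s + 5) → +∞, so e^(-1/(s + 5)) → ∞.

∞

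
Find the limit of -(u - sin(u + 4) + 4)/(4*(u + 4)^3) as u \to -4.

Direct substitution gives 0/0.
Apply L'Hôpital: lim (1 - cos(u + 4))/(-12*(u + 4)^2), still 0/0.
Apply L'Hôpital: lim (sin(u + 4))/(-24*u - 96), still 0/0.
After 3 applications of L'Hôpital's rule the quotient is (cos(u + 4))/(-24); substituting u = -4 gives -1/24.

-1/24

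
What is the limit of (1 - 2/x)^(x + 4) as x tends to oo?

Let L be the limit and take ln: ln L = lim (x + 4)·ln(1 - 2/x) = lim (x + 4)·(-2/x + O(1/x²)) = -2.
Hence L = e^(-2).

e^(-2)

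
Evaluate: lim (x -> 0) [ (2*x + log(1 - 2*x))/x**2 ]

-2

Direct substitution gives 0/0.
Apply L'Hôpital: lim (2 - 2/(1 - 2*x))/(2*x), still 0/0.
After 2 applications of L'Hôpital's rule the quotient is (-4/(1 - 2*x)^2)/(2); substituting x = 0 gives -2.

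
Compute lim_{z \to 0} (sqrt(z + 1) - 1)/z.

Substitution gives 0/0. Multiply numerator and denominator by the conjugate √(1 + z) + √1.
The numerator becomes (1 + z) − 1 = z, so the expression simplifies to 1/(√(1 + z) + √1).
Letting z → 0 gives 1/(2√1) = 1/2.

1/2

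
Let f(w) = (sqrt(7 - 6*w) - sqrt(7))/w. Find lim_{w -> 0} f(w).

-3*√(7)/7

Substitution gives 0/0. Multiply numerator and denominator by the conjugate √(7 - 6w) + √7.
The numerator becomes (7 - 6w) − 7 = -6w, so the expression simplifies to -6/(√(7 - 6w) + √7).
Letting w → 0 gives -6/(2√7) = -3*√(7)/7.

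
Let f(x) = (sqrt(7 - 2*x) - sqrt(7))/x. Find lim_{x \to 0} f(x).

Substitution gives 0/0. Multiply numerator and denominator by the conjugate √(7 - 2x) + √7.
The numerator becomes (7 - 2x) − 7 = -2x, so the expression simplifies to -2/(√(7 - 2x) + √7).
Letting x → 0 gives -2/(2√7) = -√(7)/7.

-√(7)/7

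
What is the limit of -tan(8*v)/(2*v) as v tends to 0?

-4

Substitution gives 0/0.
Since tan(u)/u → 1 as u → 0, tan(8v)/(8v) → 1 and the limit is 8/(-2) = -4.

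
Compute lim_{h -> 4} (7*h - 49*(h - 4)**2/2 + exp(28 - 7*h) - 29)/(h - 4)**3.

Direct substitution gives 0/0.
Apply L'Hôpital: lim (-49*h - 7*e^(28 - 7*h) + 203)/(3*(h - 4)^2), still 0/0.
Apply L'Hôpital: lim (49*e^(28 - 7*h) - 49)/(6*h - 24), still 0/0.
After 3 applications of L'Hôpital's rule the quotient is (-343*e^(28 - 7*h))/(6); substituting h = 4 gives -343/6.

-343/6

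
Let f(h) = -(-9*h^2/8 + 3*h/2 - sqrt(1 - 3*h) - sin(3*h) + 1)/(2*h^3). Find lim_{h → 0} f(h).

-99/32

Substitution gives 0/0 (the numerator vanishes to order 3).
Expand each term to order h^3: the coefficient of h^3 in −√(1 - 3h) is 27/16 and in −sin(3h) is 9/2.
Lower-order terms cancel with the polynomial part, so the numerator is (99/16)·h^3 + o(h^3), and the limit is (99/16)/(-2) = -99/32.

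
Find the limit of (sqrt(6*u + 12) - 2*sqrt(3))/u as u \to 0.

√(3)/2

A 0/0 form; rationalise with √(12 + 6u) + √12. This collapses the numerator to 6u, leaving 6/(√(12 + 6u) + √12) → 6/(2√12) = √(3)/2.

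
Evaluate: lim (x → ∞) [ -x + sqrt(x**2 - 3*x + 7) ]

-3/2

This has the form ∞ − ∞. Multiply and divide by the conjugate √(x^2 - 3*x + 7) + x.
That gives (-3x + 7) / (√(x^2 - 3*x + 7) + x).
Divide numerator and denominator by x: the limit is -3/(2·1) = -3/2.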